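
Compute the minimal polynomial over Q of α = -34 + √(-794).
m_α(x) = x^2 + 68x + 1950

From α + 34 = √(-794), squaring gives (α + 34)^2 = -794, i.e. α^2 + 68α + 1156 = -794, so α^2 + 68α + 1950 = 0. The discriminant of x^2 + 68x + 1950 is (68)^2 - 4·(1950) = 4624 - 7800 = -3176, and 4·(-794) is not a perfect square in Q since -794 is squarefree and ≠ 1. Hence x^2 + 68x + 1950 is irreducible over Q and is the minimal polynomial of α.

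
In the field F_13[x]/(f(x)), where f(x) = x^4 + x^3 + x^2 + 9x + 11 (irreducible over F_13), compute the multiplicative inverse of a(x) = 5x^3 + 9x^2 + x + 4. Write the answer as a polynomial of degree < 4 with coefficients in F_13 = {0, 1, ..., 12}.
a(x)^(-1) ≡ 12x^3 + 12x^2 + 10x + 9 (mod f(x))

Since f is irreducible over F_13, F_13[x]/(f) is a field and a(x) ≠ 0 has an inverse. Apply the extended Euclidean algorithm to f(x) and a(x) in F_13[x]: f(x) = (8x + 4)·a(x) + (9x^2 + 12x + 8);  a(x) = (2x + 7)·(9x^2 + 12x + 8) + (5x);  (9x^2 + 12x + 8) = (7x + 5)·(5x) + (8). The last nonzero remainder is the constant 8 = gcd(f, a) in F_13. Back-substituting through the division chain expresses 8 = s(x)·a(x) + t(x)·f(x) with s(x) ≡ 5x^3 + 5x^2 + 2x + 7 (mod f), so (5x^3 + 5x^2 + 2x + 7)·a(x) ≡ 8 (mod f). Multiplying by 8^(-1) ≡ 5 in F_13 gives a(x)^(-1) ≡ 5·(5x^3 + 5x^2 + 2x + 7) ≡ 12x^3 + 12x^2 + 10x + 9 (mod f). Check: (5x^3 + 9x^2 + x + 4)·(12x^3 + 12x^2 + 10x + 9) = 8x^6 + 12x^5 + x^4 + 9x^2 + 10x + 10 ≡ 1 (mod x^4 + x^3 + x^2 + 9x + 11).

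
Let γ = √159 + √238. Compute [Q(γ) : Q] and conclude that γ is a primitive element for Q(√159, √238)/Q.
[Q(γ) : Q] = 4 (equivalently, Q(γ) = Q(√159, √238))

Obviously Q(γ) ⊆ Q(√159, √238), and [Q(√159, √238):Q] = 4 (since 159, 238 are distinct squarefree integers > 1 with 37842 not a perfect square). To show equality we compute the minimal polynomial of γ. From γ = √159 + √238: γ^2 = 159 + 2√(37842) + 238 = 397 + 2√(37842), so γ^2 - 397 = 2√(37842); squaring, (γ^2 - 397)^2 = 4·37842, i.e. γ^4 - 794γ^2 + 157609 - 151368 = 0, i.e. γ^4 - 794γ^2 + 6241 = 0. So γ is a root of x^4 - 794x^2 + 6241. This polynomial is irreducible over Q: it has no rational root (each ±√159 ± √238 is irrational), and any factorization into two quadratics over Q would force √(37842) ∈ Q (pairing opposite roots) or √159, √238 ∈ Q (other pairings), all impossible. Hence [Q(γ):Q] = 4 = [Q(√159, √238):Q], so Q(γ) = Q(√159, √238).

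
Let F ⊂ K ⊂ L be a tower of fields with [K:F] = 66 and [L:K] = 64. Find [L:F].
[L:F] = 4224

The tower law says that for any tower of field extensions F ⊂ K ⊂ L with finite degrees, [L:F] = [L:K] · [K:F]. Here this gives [L:F] = 64 · 66 = 4224.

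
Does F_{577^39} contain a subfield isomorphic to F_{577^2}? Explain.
No: F_{577^2} is not a subfield of F_{577^39}

F_{p^m} embeds in F_{p^n} iff m | n. Here 2 ∤ 39 (since 39 = 19·2 + 1 with remainder 1 ≠ 0), so F_{577^2} is not a subfield of F_{577^39}. Equivalently: if it were, the tower law would give 2 = [F_{577^2}:F_577] dividing [F_{577^39}:F_577] = 39, contradiction.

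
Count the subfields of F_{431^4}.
F_{431^4} has 3 subfields

The subfields of F_{p^n} are exactly the fields F_{p^d} for d | n (each is the fixed field of the unique index-d subgroup of Gal(F_{p^n}/F_p) ≅ Z/nZ). The divisors of n = 4 are {1, 2, 4}, giving 3 subfields: F_{431^1}, F_{431^2}, F_{431^4}.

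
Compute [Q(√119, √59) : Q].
[Q(√119, √59) : Q] = 4

[Q(√119):Q] = 2 (min poly x^2 - 119, irreducible since 119 is squarefree > 1). For the top step, suppose √59 ∈ Q(√119), say √59 = c + d√119 with c, d ∈ Q. Squaring: 59 = c^2 + 119d^2 + 2cd√119. Since √119 ∉ Q this forces 2cd = 0. If d = 0 then √59 = c ∈ Q, contradicting 59 squarefree > 1. If c = 0 then 59 = 119d^2, so 119·59 = (119d)^2 is a perfect square in Q — but 119·59 = 7021 is not a perfect square (since 119 and 59 are distinct squarefree integers). Contradiction. Hence √59 ∉ Q(√119), so x^2 - 59 stays irreducible over Q(√119) and [Q(√119, √59) : Q(√119)] = 2. By the tower law, [Q(√119, √59) : Q] = 2 · 2 = 4.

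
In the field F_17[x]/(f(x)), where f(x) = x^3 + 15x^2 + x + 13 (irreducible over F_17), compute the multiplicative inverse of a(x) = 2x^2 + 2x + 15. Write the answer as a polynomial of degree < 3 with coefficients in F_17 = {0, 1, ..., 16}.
a(x)^(-1) ≡ 12x^2 + 3x + 11 (mod f(x))

Since f is irreducible over F_17, F_17[x]/(f) is a field and a(x) ≠ 0 has an inverse. Apply the extended Euclidean algorithm to f(x) and a(x) in F_17[x]: f(x) = (9x + 7)·a(x) + (5x + 10);  a(x) = (14x + 3)·(5x + 10) + (2). The last nonzero remainder is the constant 2 = gcd(f, a) in F_17. Back-substituting through the division chain expresses 2 = s(x)·a(x) + t(x)·f(x) with s(x) ≡ 7x^2 + 6x + 5 (mod f), so (7x^2 + 6x + 5)·a(x) ≡ 2 (mod f). Multiplying by 2^(-1) ≡ 9 in F_17 gives a(x)^(-1) ≡ 9·(7x^2 + 6x + 5) ≡ 12x^2 + 3x + 11 (mod f). Check: (2x^2 + 2x + 15)·(12x^2 + 3x + 11) = 7x^4 + 13x^3 + 4x^2 + 16x + 12 ≡ 1 (mod x^3 + 15x^2 + x + 13).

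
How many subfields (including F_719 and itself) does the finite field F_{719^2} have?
F_{719^2} has 2 subfields

The subfields of F_{p^n} are exactly the fields F_{p^d} for d | n (each is the fixed field of the unique index-d subgroup of Gal(F_{p^n}/F_p) ≅ Z/nZ). The divisors of n = 2 are {1, 2}, giving 2 subfields: F_{719^1}, F_{719^2}.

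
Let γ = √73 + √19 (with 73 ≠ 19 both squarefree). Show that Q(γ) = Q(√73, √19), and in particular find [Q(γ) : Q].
[Q(γ) : Q] = 4 (equivalently, Q(γ) = Q(√73, √19))

Obviously Q(γ) ⊆ Q(√73, √19), and [Q(√73, √19):Q] = 4 (since 73, 19 are distinct squarefree integers > 1 with 1387 not a perfect square). To show equality we compute the minimal polynomial of γ. From γ = √73 + √19: γ^2 = 73 + 2√(1387) + 19 = 92 + 2√(1387), so γ^2 - 92 = 2√(1387); squaring, (γ^2 - 92)^2 = 4·1387, i.e. γ^4 - 184γ^2 + 8464 - 5548 = 0, i.e. γ^4 - 184γ^2 + 2916 = 0. So γ is a root of x^4 - 184x^2 + 2916. This polynomial is irreducible over Q: it has no rational root (each ±√73 ± √19 is irrational), and any factorization into two quadratics over Q would force √(1387) ∈ Q (pairing opposite roots) or √73, √19 ∈ Q (other pairings), all impossible. Hence [Q(γ):Q] = 4 = [Q(√73, √19):Q], so Q(γ) = Q(√73, √19).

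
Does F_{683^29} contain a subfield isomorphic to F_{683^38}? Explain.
No: F_{683^38} is not a subfield of F_{683^29}

F_{p^m} embeds in F_{p^n} iff m | n. Here 38 ∤ 29 (since 29 = 0·38 + 29 with remainder 29 ≠ 0), so F_{683^38} is not a subfield of F_{683^29}. Equivalently: if it were, the tower law would give 38 = [F_{683^38}:F_683] dividing [F_{683^29}:F_683] = 29, contradiction.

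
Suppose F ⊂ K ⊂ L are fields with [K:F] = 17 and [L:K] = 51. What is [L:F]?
[L:F] = 867

The tower law says that for any tower of field extensions F ⊂ K ⊂ L with finite degrees, [L:F] = [L:K] · [K:F]. Here this gives [L:F] = 51 · 17 = 867.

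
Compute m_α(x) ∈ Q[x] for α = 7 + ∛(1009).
m_α(x) = x^3 - 21x^2 + 147x - 1352

Set β = α - 7 = ∛(1009), so β^3 = 1009. Then (α - 7)^3 - 1009 = 0, i.e. α is a root of g(x) = (x - 7)^3 - 1009 = x^3 - 21x^2 + 147x - 1352. Since g(x) = h(x - 7) where h(x) = x^3 - 1009, and h is irreducible over Q (because 1009 is not a perfect cube, so h has no rational root, and a monic cubic with no rational root is irreducible), g is also irreducible (irreducibility is preserved under the substitution x → x - 7). Hence m_α(x) = x^3 - 21x^2 + 147x - 1352.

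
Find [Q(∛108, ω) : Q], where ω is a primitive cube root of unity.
[Q(∛108, ω) : Q] = 6

[Q(∛108):Q] = 3 (min poly x^3 - 108, irreducible since 108 is not a perfect cube). [Q(ω):Q] = 2 (min poly x^2 + x + 1). Since Q(∛108) ⊂ R and ω ∉ R, we have ω ∉ Q(∛108), so x^2 + x + 1 remains irreducible over Q(∛108) and [Q(∛108, ω) : Q(∛108)] = 2. By the tower law, [Q(∛108, ω) : Q] = 3 · 2 = 6. (In fact Q(∛108, ω) is the splitting field of x^3 - 108 over Q.)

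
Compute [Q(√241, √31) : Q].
[Q(√241, √31) : Q] = 4

[Q(√241):Q] = 2 (min poly x^2 - 241, irreducible since 241 is squarefree > 1). For the top step, suppose √31 ∈ Q(√241), say √31 = c + d√241 with c, d ∈ Q. Squaring: 31 = c^2 + 241d^2 + 2cd√241. Since √241 ∉ Q this forces 2cd = 0. If d = 0 then √31 = c ∈ Q, contradicting 31 squarefree > 1. If c = 0 then 31 = 241d^2, so 241·31 = (241d)^2 is a perfect square in Q — but 241·31 = 7471 is not a perfect square (since 241 and 31 are distinct squarefree integers). Contradiction. Hence √31 ∉ Q(√241), so x^2 - 31 stays irreducible over Q(√241) and [Q(√241, √31) : Q(√241)] = 2. By the tower law, [Q(√241, √31) : Q] = 2 · 2 = 4.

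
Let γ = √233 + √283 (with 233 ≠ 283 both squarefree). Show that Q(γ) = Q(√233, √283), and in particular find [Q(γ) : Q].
[Q(γ) : Q] = 4 (equivalently, Q(γ) = Q(√233, √283))

Obviously Q(γ) ⊆ Q(√233, √283), and [Q(√233, √283):Q] = 4 (since 233, 283 are distinct squarefree integers > 1 with 65939 not a perfect square). To show equality we compute the minimal polynomial of γ. From γ = √233 + √283: γ^2 = 233 + 2√(65939) + 283 = 516 + 2√(65939), so γ^2 - 516 = 2√(65939); squaring, (γ^2 - 516)^2 = 4·65939, i.e. γ^4 - 1032γ^2 + 266256 - 263756 = 0, i.e. γ^4 - 1032γ^2 + 2500 = 0. So γ is a root of x^4 - 1032x^2 + 2500. This polynomial is irreducible over Q: it has no rational root (each ±√233 ± √283 is irrational), and any factorization into two quadratics over Q would force √(65939) ∈ Q (pairing opposite roots) or √233, √283 ∈ Q (other pairings), all impossible. Hence [Q(γ):Q] = 4 = [Q(√233, √283):Q], so Q(γ) = Q(√233, √283).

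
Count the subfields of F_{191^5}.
F_{191^5} has 2 subfields

The subfields of F_{p^n} are exactly the fields F_{p^d} for d | n (each is the fixed field of the unique index-d subgroup of Gal(F_{p^n}/F_p) ≅ Z/nZ). The divisors of n = 5 are {1, 5}, giving 2 subfields: F_{191^1}, F_{191^5}.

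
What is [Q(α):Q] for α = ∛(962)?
[Q(α):Q] = 3

The minimal polynomial of α is x^3 - 962, irreducible over Q since 962 is not a perfect cube (so x^3 - 962 has no rational root). Hence [Q(α):Q] = deg(m_α) = 3.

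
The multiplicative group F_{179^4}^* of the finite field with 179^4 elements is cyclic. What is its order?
|F_{179^4}^*| = 1026625680

F_{179^4} has 179^4 = 1026625681 elements; its multiplicative group consists of all nonzero elements, so |F_{179^4}^*| = 1026625681 - 1 = 1026625680. (It is cyclic since any finite subgroup of the multiplicative group of a field is cyclic.)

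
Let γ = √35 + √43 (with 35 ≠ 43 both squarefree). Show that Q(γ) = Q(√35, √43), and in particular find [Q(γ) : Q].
[Q(γ) : Q] = 4 (equivalently, Q(γ) = Q(√35, √43))

Obviously Q(γ) ⊆ Q(√35, √43), and [Q(√35, √43):Q] = 4 (since 35, 43 are distinct squarefree integers > 1 with 1505 not a perfect square). To show equality we compute the minimal polynomial of γ. From γ = √35 + √43: γ^2 = 35 + 2√(1505) + 43 = 78 + 2√(1505), so γ^2 - 78 = 2√(1505); squaring, (γ^2 - 78)^2 = 4·1505, i.e. γ^4 - 156γ^2 + 6084 - 6020 = 0, i.e. γ^4 - 156γ^2 + 64 = 0. So γ is a root of x^4 - 156x^2 + 64. This polynomial is irreducible over Q: it has no rational root (each ±√35 ± √43 is irrational), and any factorization into two quadratics over Q would force √(1505) ∈ Q (pairing opposite roots) or √35, √43 ∈ Q (other pairings), all impossible. Hence [Q(γ):Q] = 4 = [Q(√35, √43):Q], so Q(γ) = Q(√35, √43).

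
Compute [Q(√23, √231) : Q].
[Q(√23, √231) : Q] = 4

[Q(√23):Q] = 2 (min poly x^2 - 23, irreducible since 23 is squarefree > 1). For the top step, suppose √231 ∈ Q(√23), say √231 = c + d√23 with c, d ∈ Q. Squaring: 231 = c^2 + 23d^2 + 2cd√23. Since √23 ∉ Q this forces 2cd = 0. If d = 0 then √231 = c ∈ Q, contradicting 231 squarefree > 1. If c = 0 then 231 = 23d^2, so 23·231 = (23d)^2 is a perfect square in Q — but 23·231 = 5313 is not a perfect square (since 23 and 231 are distinct squarefree integers). Contradiction. Hence √231 ∉ Q(√23), so x^2 - 231 stays irreducible over Q(√23) and [Q(√23, √231) : Q(√23)] = 2. By the tower law, [Q(√23, √231) : Q] = 2 · 2 = 4.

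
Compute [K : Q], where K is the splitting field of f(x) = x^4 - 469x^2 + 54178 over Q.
[K : Q] = 4

Solving the quadratic in x^2: x^2 = (469 ± √(469^2 - 4·54178))/2 = (469 ± √3249)/2 = (469 ± 57)/2, giving x^2 = 206 or x^2 = 263. So f(x) = (x^2 - 206)(x^2 - 263) and the roots of f are ±√206, ±√263. Hence the splitting field is K = Q(√206, √263). Since 206 and 263 are distinct squarefree integers > 1, their product 54178 is not a perfect square, so √263 ∉ Q(√206). By the tower law [K:Q] = [Q(√206,√263):Q(√206)] · [Q(√206):Q] = 2 · 2 = 4.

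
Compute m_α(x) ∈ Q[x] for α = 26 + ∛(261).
m_α(x) = x^3 - 78x^2 + 2028x - 17837

Set β = α - 26 = ∛(261), so β^3 = 261. Then (α - 26)^3 - 261 = 0, i.e. α is a root of g(x) = (x - 26)^3 - 261 = x^3 - 78x^2 + 2028x - 17837. Since g(x) = h(x - 26) where h(x) = x^3 - 261, and h is irreducible over Q (because 261 is not a perfect cube, so h has no rational root, and a monic cubic with no rational root is irreducible), g is also irreducible (irreducibility is preserved under the substitution x → x - 26). Hence m_α(x) = x^3 - 78x^2 + 2028x - 17837.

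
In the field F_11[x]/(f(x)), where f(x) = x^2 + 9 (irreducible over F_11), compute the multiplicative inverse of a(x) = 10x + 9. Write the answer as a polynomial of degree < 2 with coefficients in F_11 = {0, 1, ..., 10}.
a(x)^(-1) ≡ 6x + 10 (mod f(x))

Since f is irreducible over F_11, F_11[x]/(f) is a field and a(x) ≠ 0 has an inverse. Apply the extended Euclidean algorithm to f(x) and a(x) in F_11[x]: f(x) = (10x + 2)·a(x) + (2). The last nonzero remainder is the constant 2 = gcd(f, a) in F_11. Back-substituting through the division chain expresses 2 = s(x)·a(x) + t(x)·f(x) with s(x) ≡ x + 9 (mod f), so (x + 9)·a(x) ≡ 2 (mod f). Multiplying by 2^(-1) ≡ 6 in F_11 gives a(x)^(-1) ≡ 6·(x + 9) ≡ 6x + 10 (mod f). Check: (10x + 9)·(6x + 10) = 5x^2 + 2 ≡ 1 (mod x^2 + 9).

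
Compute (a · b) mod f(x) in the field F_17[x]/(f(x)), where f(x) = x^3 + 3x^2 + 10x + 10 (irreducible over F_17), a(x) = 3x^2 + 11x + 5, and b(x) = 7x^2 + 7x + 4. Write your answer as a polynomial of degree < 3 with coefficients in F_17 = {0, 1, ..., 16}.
a · b ≡ 13x^2 + 12x + 10 (mod f(x))

Multiply in F_17[x]: a(x)·b(x) = (3x^2 + 11x + 5)·(7x^2 + 7x + 4) = 4x^4 + 13x^3 + 5x^2 + 11x + 3. This has degree ≥ 3, so divide by f(x) over F_17: 4x^4 + 13x^3 + 5x^2 + 11x + 3 = (4x + 1)·(x^3 + 3x^2 + 10x + 10) + (13x^2 + 12x + 10). Hence a·b ≡ 13x^2 + 12x + 10 (mod f). (F_17[x]/(f) is a field with 17^3 = 4913 elements since f is irreducible of degree 3.)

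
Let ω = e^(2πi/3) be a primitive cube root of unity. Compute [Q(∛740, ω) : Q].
[Q(∛740, ω) : Q] = 6

[Q(∛740):Q] = 3 (min poly x^3 - 740, irreducible since 740 is not a perfect cube). [Q(ω):Q] = 2 (min poly x^2 + x + 1). Since Q(∛740) ⊂ R and ω ∉ R, we have ω ∉ Q(∛740), so x^2 + x + 1 remains irreducible over Q(∛740) and [Q(∛740, ω) : Q(∛740)] = 2. By the tower law, [Q(∛740, ω) : Q] = 3 · 2 = 6. (In fact Q(∛740, ω) is the splitting field of x^3 - 740 over Q.)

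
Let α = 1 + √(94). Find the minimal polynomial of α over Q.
m_α(x) = x^2 - 2x - 93

From α - 1 = √(94), squaring gives (α - 1)^2 = 94, i.e. α^2 - 2α + 1 = 94, so α^2 - 2α - 93 = 0. The discriminant of x^2 - 2x - 93 is (-2)^2 - 4·(-93) = 4 + 372 = 376, and 4·(94) is not a perfect square in Q since 94 is squarefree and ≠ 1. Hence x^2 - 2x - 93 is irreducible over Q and is the minimal polynomial of α.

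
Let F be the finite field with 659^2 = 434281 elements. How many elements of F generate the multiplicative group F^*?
There are φ(434280) = 88320 primitive elements

F_q^* is cyclic of order q - 1 = 434280. A cyclic group of order m has exactly φ(m) generators. Here m = 434280 = 2^3 · 3 · 5 · 7 · 11 · 47, so the number of primitive elements is φ(434280) = 88320.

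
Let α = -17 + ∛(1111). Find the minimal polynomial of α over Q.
m_α(x) = x^3 + 51x^2 + 867x + 3802

Set β = α + 17 = ∛(1111), so β^3 = 1111. Then (α + 17)^3 - 1111 = 0, i.e. α is a root of g(x) = (x + 17)^3 - 1111 = x^3 + 51x^2 + 867x + 3802. Since g(x) = h(x + 17) where h(x) = x^3 - 1111, and h is irreducible over Q (because 1111 is not a perfect cube, so h has no rational root, and a monic cubic with no rational root is irreducible), g is also irreducible (irreducibility is preserved under the substitution x → x + 17). Hence m_α(x) = x^3 + 51x^2 + 867x + 3802.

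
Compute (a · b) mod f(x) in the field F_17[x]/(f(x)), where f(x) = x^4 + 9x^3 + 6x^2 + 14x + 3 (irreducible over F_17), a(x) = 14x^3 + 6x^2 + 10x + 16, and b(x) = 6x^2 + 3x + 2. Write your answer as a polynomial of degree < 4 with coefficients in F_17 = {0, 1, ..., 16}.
a · b ≡ 9x^3 + 4x^2 + 9x + 9 (mod f(x))

Multiply in F_17[x]: a(x)·b(x) = (14x^3 + 6x^2 + 10x + 16)·(6x^2 + 3x + 2) = 16x^5 + 10x^4 + 4x^3 + 2x^2 + 15. This has degree ≥ 4, so divide by f(x) over F_17: 16x^5 + 10x^4 + 4x^3 + 2x^2 + 15 = (16x + 2)·(x^4 + 9x^3 + 6x^2 + 14x + 3) + (9x^3 + 4x^2 + 9x + 9). Hence a·b ≡ 9x^3 + 4x^2 + 9x + 9 (mod f). (F_17[x]/(f) is a field with 17^4 = 83521 elements since f is irreducible of degree 4.)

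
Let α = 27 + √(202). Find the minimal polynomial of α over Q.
m_α(x) = x^2 - 54x + 527

From α - 27 = √(202), squaring gives (α - 27)^2 = 202, i.e. α^2 - 54α + 729 = 202, so α^2 - 54α + 527 = 0. The discriminant of x^2 - 54x + 527 is (-54)^2 - 4·(527) = 2916 - 2108 = 808, and 4·(202) is not a perfect square in Q since 202 is squarefree and ≠ 1. Hence x^2 - 54x + 527 is irreducible over Q and is the minimal polynomial of α.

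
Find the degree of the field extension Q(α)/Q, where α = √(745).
[Q(α):Q] = 2

[Q(α):Q] equals the degree of the minimal polynomial of α. Here α^2 = 745 and x^2 - 745 is irreducible (d = 745 is squarefree, ≠ 1, hence not a square), so deg(m_α) = 2. Thus [Q(α):Q] = 2.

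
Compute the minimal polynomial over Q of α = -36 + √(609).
m_α(x) = x^2 + 72x + 687

From α + 36 = √(609), squaring gives (α + 36)^2 = 609, i.e. α^2 + 72α + 1296 = 609, so α^2 + 72α + 687 = 0. The discriminant of x^2 + 72x + 687 is (72)^2 - 4·(687) = 5184 - 2748 = 2436, and 4·(609) is not a perfect square in Q since 609 is squarefree and ≠ 1. Hence x^2 + 72x + 687 is irreducible over Q and is the minimal polynomial of α.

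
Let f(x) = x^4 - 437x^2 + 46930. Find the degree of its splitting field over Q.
[K : Q] = 4

Solving the quadratic in x^2: x^2 = (437 ± √(437^2 - 4·46930))/2 = (437 ± √3249)/2 = (437 ± 57)/2, giving x^2 = 190 or x^2 = 247. So f(x) = (x^2 - 190)(x^2 - 247) and the roots of f are ±√190, ±√247. Hence the splitting field is K = Q(√190, √247). Since 190 and 247 are distinct squarefree integers > 1, their product 46930 is not a perfect square, so √247 ∉ Q(√190). By the tower law [K:Q] = [Q(√190,√247):Q(√190)] · [Q(√190):Q] = 2 · 2 = 4.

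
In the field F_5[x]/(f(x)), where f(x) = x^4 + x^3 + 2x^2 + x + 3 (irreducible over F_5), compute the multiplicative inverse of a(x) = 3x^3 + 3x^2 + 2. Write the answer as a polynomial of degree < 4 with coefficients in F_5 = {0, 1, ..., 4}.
a(x)^(-1) ≡ 4x^3 + 3x^2 + 2x + 1 (mod f(x))

Since f is irreducible over F_5, F_5[x]/(f) is a field and a(x) ≠ 0 has an inverse. Apply the extended Euclidean algorithm to f(x) and a(x) in F_5[x]: f(x) = (2x)·a(x) + (2x^2 + 2x + 3);  a(x) = (4x)·(2x^2 + 2x + 3) + (3x + 2);  (2x^2 + 2x + 3) = (4x + 3)·(3x + 2) + (2). The last nonzero remainder is the constant 2 = gcd(f, a) in F_5. Back-substituting through the division chain expresses 2 = s(x)·a(x) + t(x)·f(x) with s(x) ≡ 3x^3 + x^2 + 4x + 2 (mod f), so (3x^3 + x^2 + 4x + 2)·a(x) ≡ 2 (mod f). Multiplying by 2^(-1) ≡ 3 in F_5 gives a(x)^(-1) ≡ 3·(3x^3 + x^2 + 4x + 2) ≡ 4x^3 + 3x^2 + 2x + 1 (mod f). Check: (3x^3 + 3x^2 + 2)·(4x^3 + 3x^2 + 2x + 1) = 2x^6 + x^5 + 2x^3 + 4x^2 + 4x + 2 ≡ 1 (mod x^4 + x^3 + 2x^2 + x + 3).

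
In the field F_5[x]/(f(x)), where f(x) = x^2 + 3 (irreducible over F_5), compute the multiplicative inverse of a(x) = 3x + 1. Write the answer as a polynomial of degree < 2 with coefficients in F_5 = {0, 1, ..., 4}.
a(x)^(-1) ≡ 4x + 2 (mod f(x))

Since f is irreducible over F_5, F_5[x]/(f) is a field and a(x) ≠ 0 has an inverse. Apply the extended Euclidean algorithm to f(x) and a(x) in F_5[x]: f(x) = (2x + 1)·a(x) + (2). The last nonzero remainder is the constant 2 = gcd(f, a) in F_5. Back-substituting through the division chain expresses 2 = s(x)·a(x) + t(x)·f(x) with s(x) ≡ 3x + 4 (mod f), so (3x + 4)·a(x) ≡ 2 (mod f). Multiplying by 2^(-1) ≡ 3 in F_5 gives a(x)^(-1) ≡ 3·(3x + 4) ≡ 4x + 2 (mod f). Check: (3x + 1)·(4x + 2) = 2x^2 + 2 ≡ 1 (mod x^2 + 3).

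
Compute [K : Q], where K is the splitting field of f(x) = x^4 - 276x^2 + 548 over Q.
[K : Q] = 4

Solving the quadratic in x^2: x^2 = (276 ± √(276^2 - 4·548))/2 = (276 ± √73984)/2 = (276 ± 272)/2, giving x^2 = 2 or x^2 = 274. So f(x) = (x^2 - 2)(x^2 - 274) and the roots of f are ±√2, ±√274. Hence the splitting field is K = Q(√2, √274). Since 2 and 274 are distinct squarefree integers > 1, their product 548 is not a perfect square, so √274 ∉ Q(√2). By the tower law [K:Q] = [Q(√2,√274):Q(√2)] · [Q(√2):Q] = 2 · 2 = 4.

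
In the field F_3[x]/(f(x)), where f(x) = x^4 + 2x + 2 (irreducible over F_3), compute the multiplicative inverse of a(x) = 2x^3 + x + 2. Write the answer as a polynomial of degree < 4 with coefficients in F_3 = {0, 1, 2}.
a(x)^(-1) ≡ 2x^3 + 2x + 2 (mod f(x))

Since f is irreducible over F_3, F_3[x]/(f) is a field and a(x) ≠ 0 has an inverse. Apply the extended Euclidean algorithm to f(x) and a(x) in F_3[x]: f(x) = (2x)·a(x) + (x^2 + x + 2);  a(x) = (2x + 1)·(x^2 + x + 2) + (2x);  (x^2 + x + 2) = (2x + 2)·(2x) + (2). The last nonzero remainder is the constant 2 = gcd(f, a) in F_3. Back-substituting through the division chain expresses 2 = s(x)·a(x) + t(x)·f(x) with s(x) ≡ x^3 + x + 1 (mod f), so (x^3 + x + 1)·a(x) ≡ 2 (mod f). Multiplying by 2^(-1) ≡ 2 in F_3 gives a(x)^(-1) ≡ 2·(x^3 + x + 1) ≡ 2x^3 + 2x + 2 (mod f). Check: (2x^3 + x + 2)·(2x^3 + 2x + 2) = x^6 + 2x^3 + 2x^2 + 1 ≡ 1 (mod x^4 + 2x + 2).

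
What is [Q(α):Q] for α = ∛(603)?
[Q(α):Q] = 3

The minimal polynomial of α is x^3 - 603, irreducible over Q since 603 is not a perfect cube (so x^3 - 603 has no rational root). Hence [Q(α):Q] = deg(m_α) = 3.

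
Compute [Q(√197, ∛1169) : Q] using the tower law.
[Q(√197, ∛1169) : Q] = 6

Let L = Q(√197, ∛1169). Since Q(√197) ⊂ L and [Q(√197):Q] = 2, the tower law gives 2 | [L:Q]. Likewise Q(∛1169) ⊂ L with [Q(∛1169):Q] = 3 (because 1169 is not a perfect cube), so 3 | [L:Q]. As gcd(2,3) = 1, [L:Q] is divisible by 6. Conversely L is generated over Q by √197 and ∛1169, so [L:Q] ≤ 2·3 = 6. Therefore [Q(√197, ∛1169) : Q] = 6.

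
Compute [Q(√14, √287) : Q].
[Q(√14, √287) : Q] = 4

[Q(√14):Q] = 2 (min poly x^2 - 14, irreducible since 14 is squarefree > 1). For the top step, suppose √287 ∈ Q(√14), say √287 = c + d√14 with c, d ∈ Q. Squaring: 287 = c^2 + 14d^2 + 2cd√14. Since √14 ∉ Q this forces 2cd = 0. If d = 0 then √287 = c ∈ Q, contradicting 287 squarefree > 1. If c = 0 then 287 = 14d^2, so 14·287 = (14d)^2 is a perfect square in Q — but 14·287 = 4018 is not a perfect square (since 14 and 287 are distinct squarefree integers). Contradiction. Hence √287 ∉ Q(√14), so x^2 - 287 stays irreducible over Q(√14) and [Q(√14, √287) : Q(√14)] = 2. By the tower law, [Q(√14, √287) : Q] = 2 · 2 = 4.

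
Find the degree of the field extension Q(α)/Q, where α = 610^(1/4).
[Q(α):Q] = 4

α is a root of x^4 - 610. By Eisenstein's criterion at the prime p = 2 (which divides the constant term 610 but p^2 = 4 does not, since 610 is squarefree), x^4 - 610 is irreducible over Q. Hence [Q(α):Q] = 4.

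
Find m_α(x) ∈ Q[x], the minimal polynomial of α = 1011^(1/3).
m_α(x) = x^3 - 1011

α satisfies α^3 = 1011, so x^3 - 1011 annihilates α. By the rational root test, a rational root p/q (in lowest terms) of x^3 - 1011 would satisfy p^3 = 1011 q^3, forcing q = 1 and p^3 = 1011; but 1011 is not a perfect cube, contradiction. A monic cubic over Q with no rational root is irreducible (any nontrivial factorization would include a linear factor). Hence x^3 - 1011 is the minimal polynomial of α, and in particular [Q(α):Q] = 3.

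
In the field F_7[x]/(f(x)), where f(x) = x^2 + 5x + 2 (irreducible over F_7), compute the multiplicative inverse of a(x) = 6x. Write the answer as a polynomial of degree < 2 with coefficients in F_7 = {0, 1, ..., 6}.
a(x)^(-1) ≡ 4x + 6 (mod f(x))

Since f is irreducible over F_7, F_7[x]/(f) is a field and a(x) ≠ 0 has an inverse. Apply the extended Euclidean algorithm to f(x) and a(x) in F_7[x]: f(x) = (6x + 2)·a(x) + (2). The last nonzero remainder is the constant 2 = gcd(f, a) in F_7. Back-substituting through the division chain expresses 2 = s(x)·a(x) + t(x)·f(x) with s(x) ≡ x + 5 (mod f), so (x + 5)·a(x) ≡ 2 (mod f). Multiplying by 2^(-1) ≡ 4 in F_7 gives a(x)^(-1) ≡ 4·(x + 5) ≡ 4x + 6 (mod f). Check: (6x)·(4x + 6) = 3x^2 + x ≡ 1 (mod x^2 + 5x + 2).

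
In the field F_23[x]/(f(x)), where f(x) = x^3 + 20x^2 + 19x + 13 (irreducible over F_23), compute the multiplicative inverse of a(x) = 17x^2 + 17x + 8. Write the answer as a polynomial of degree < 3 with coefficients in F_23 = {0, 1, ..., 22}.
a(x)^(-1) ≡ 8x^2 + 22x + 17 (mod f(x))

Since f is irreducible over F_23, F_23[x]/(f) is a field and a(x) ≠ 0 has an inverse. Apply the extended Euclidean algorithm to f(x) and a(x) in F_23[x]: f(x) = (19x + 16)·a(x) + (9x);  a(x) = (7x + 7)·(9x) + (8). The last nonzero remainder is the constant 8 = gcd(f, a) in F_23. Back-substituting through the division chain expresses 8 = s(x)·a(x) + t(x)·f(x) with s(x) ≡ 18x^2 + 15x + 21 (mod f), so (18x^2 + 15x + 21)·a(x) ≡ 8 (mod f). Multiplying by 8^(-1) ≡ 3 in F_23 gives a(x)^(-1) ≡ 3·(18x^2 + 15x + 21) ≡ 8x^2 + 22x + 17 (mod f). Check: (17x^2 + 17x + 8)·(8x^2 + 22x + 17) = 21x^4 + 4x^3 + 14x^2 + 5x + 21 ≡ 1 (mod x^3 + 20x^2 + 19x + 13).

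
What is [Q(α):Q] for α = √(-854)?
[Q(α):Q] = 2

[Q(α):Q] equals the degree of the minimal polynomial of α. Here α^2 = -854 and x^2 + 854 is irreducible (d = -854 is squarefree, ≠ 1, hence not a square), so deg(m_α) = 2. Thus [Q(α):Q] = 2.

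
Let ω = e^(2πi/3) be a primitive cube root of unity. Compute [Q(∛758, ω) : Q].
[Q(∛758, ω) : Q] = 6

[Q(∛758):Q] = 3 (min poly x^3 - 758, irreducible since 758 is not a perfect cube). [Q(ω):Q] = 2 (min poly x^2 + x + 1). Since Q(∛758) ⊂ R and ω ∉ R, we have ω ∉ Q(∛758), so x^2 + x + 1 remains irreducible over Q(∛758) and [Q(∛758, ω) : Q(∛758)] = 2. By the tower law, [Q(∛758, ω) : Q] = 3 · 2 = 6. (In fact Q(∛758, ω) is the splitting field of x^3 - 758 over Q.)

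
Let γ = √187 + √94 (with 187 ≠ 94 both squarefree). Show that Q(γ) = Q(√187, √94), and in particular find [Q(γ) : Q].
[Q(γ) : Q] = 4 (equivalently, Q(γ) = Q(√187, √94))

Obviously Q(γ) ⊆ Q(√187, √94), and [Q(√187, √94):Q] = 4 (since 187, 94 are distinct squarefree integers > 1 with 17578 not a perfect square). To show equality we compute the minimal polynomial of γ. From γ = √187 + √94: γ^2 = 187 + 2√(17578) + 94 = 281 + 2√(17578), so γ^2 - 281 = 2√(17578); squaring, (γ^2 - 281)^2 = 4·17578, i.e. γ^4 - 562γ^2 + 78961 - 70312 = 0, i.e. γ^4 - 562γ^2 + 8649 = 0. So γ is a root of x^4 - 562x^2 + 8649. This polynomial is irreducible over Q: it has no rational root (each ±√187 ± √94 is irrational), and any factorization into two quadratics over Q would force √(17578) ∈ Q (pairing opposite roots) or √187, √94 ∈ Q (other pairings), all impossible. Hence [Q(γ):Q] = 4 = [Q(√187, √94):Q], so Q(γ) = Q(√187, √94).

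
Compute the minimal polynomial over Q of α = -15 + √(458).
m_α(x) = x^2 + 30x - 233

From α + 15 = √(458), squaring gives (α + 15)^2 = 458, i.e. α^2 + 30α + 225 = 458, so α^2 + 30α - 233 = 0. The discriminant of x^2 + 30x - 233 is (30)^2 - 4·(-233) = 900 + 932 = 1832, and 4·(458) is not a perfect square in Q since 458 is squarefree and ≠ 1. Hence x^2 + 30x - 233 is irreducible over Q and is the minimal polynomial of α.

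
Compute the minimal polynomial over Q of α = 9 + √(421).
m_α(x) = x^2 - 18x - 340

From α - 9 = √(421), squaring gives (α - 9)^2 = 421, i.e. α^2 - 18α + 81 = 421, so α^2 - 18α - 340 = 0. The discriminant of x^2 - 18x - 340 is (-18)^2 - 4·(-340) = 324 + 1360 = 1684, and 4·(421) is not a perfect square in Q since 421 is squarefree and ≠ 1. Hence x^2 - 18x - 340 is irreducible over Q and is the minimal polynomial of α.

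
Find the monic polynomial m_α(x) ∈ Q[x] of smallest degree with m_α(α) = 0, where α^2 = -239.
m_α(x) = x^2 + 239

α satisfies α^2 + 239 = 0, so x^2 + 239 annihilates α. Since d = -239 is squarefree and ≠ 1, it is not a perfect square in Q, so x^2 + 239 has no rational root and is therefore irreducible over Q (a degree-2 polynomial over a field is irreducible iff it has no root). Hence m_α(x) = x^2 + 239.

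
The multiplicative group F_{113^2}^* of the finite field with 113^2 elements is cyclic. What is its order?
|F_{113^2}^*| = 12768

F_{113^2} has 113^2 = 12769 elements; its multiplicative group consists of all nonzero elements, so |F_{113^2}^*| = 12769 - 1 = 12768. (It is cyclic since any finite subgroup of the multiplicative group of a field is cyclic.)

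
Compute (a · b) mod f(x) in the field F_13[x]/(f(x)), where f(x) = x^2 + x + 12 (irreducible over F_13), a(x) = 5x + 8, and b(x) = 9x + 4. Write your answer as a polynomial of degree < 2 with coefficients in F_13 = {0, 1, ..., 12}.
a · b ≡ 8x + 12 (mod f(x))

Multiply in F_13[x]: a(x)·b(x) = (5x + 8)·(9x + 4) = 6x^2 + x + 6. This has degree ≥ 2, so divide by f(x) over F_13: 6x^2 + x + 6 = (6)·(x^2 + x + 12) + (8x + 12). Hence a·b ≡ 8x + 12 (mod f). (F_13[x]/(f) is a field with 13^2 = 169 elements since f is irreducible of degree 2.)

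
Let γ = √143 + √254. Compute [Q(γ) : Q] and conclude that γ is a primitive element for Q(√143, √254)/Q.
[Q(γ) : Q] = 4 (equivalently, Q(γ) = Q(√143, √254))

Obviously Q(γ) ⊆ Q(√143, √254), and [Q(√143, √254):Q] = 4 (since 143, 254 are distinct squarefree integers > 1 with 36322 not a perfect square). To show equality we compute the minimal polynomial of γ. From γ = √143 + √254: γ^2 = 143 + 2√(36322) + 254 = 397 + 2√(36322), so γ^2 - 397 = 2√(36322); squaring, (γ^2 - 397)^2 = 4·36322, i.e. γ^4 - 794γ^2 + 157609 - 145288 = 0, i.e. γ^4 - 794γ^2 + 12321 = 0. So γ is a root of x^4 - 794x^2 + 12321. This polynomial is irreducible over Q: it has no rational root (each ±√143 ± √254 is irrational), and any factorization into two quadratics over Q would force √(36322) ∈ Q (pairing opposite roots) or √143, √254 ∈ Q (other pairings), all impossible. Hence [Q(γ):Q] = 4 = [Q(√143, √254):Q], so Q(γ) = Q(√143, √254).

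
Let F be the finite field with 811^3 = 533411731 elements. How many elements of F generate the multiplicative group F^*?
There are φ(533411730) = 134369280 primitive elements

F_q^* is cyclic of order q - 1 = 533411730. A cyclic group of order m has exactly φ(m) generators. Here m = 533411730 = 2 · 3^5 · 5 · 31 · 73 · 97, so the number of primitive elements is φ(533411730) = 134369280.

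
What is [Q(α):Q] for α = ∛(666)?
[Q(α):Q] = 3

The minimal polynomial of α is x^3 - 666, irreducible over Q since 666 is not a perfect cube (so x^3 - 666 has no rational root). Hence [Q(α):Q] = deg(m_α) = 3.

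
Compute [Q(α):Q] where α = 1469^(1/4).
[Q(α):Q] = 4

α is a root of x^4 - 1469. By Eisenstein's criterion at the prime p = 13 (which divides the constant term 1469 but p^2 = 169 does not, since 1469 is squarefree), x^4 - 1469 is irreducible over Q. Hence [Q(α):Q] = 4.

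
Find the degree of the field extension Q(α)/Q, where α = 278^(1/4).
[Q(α):Q] = 4

α is a root of x^4 - 278. By Eisenstein's criterion at the prime p = 2 (which divides the constant term 278 but p^2 = 4 does not, since 278 is squarefree), x^4 - 278 is irreducible over Q. Hence [Q(α):Q] = 4.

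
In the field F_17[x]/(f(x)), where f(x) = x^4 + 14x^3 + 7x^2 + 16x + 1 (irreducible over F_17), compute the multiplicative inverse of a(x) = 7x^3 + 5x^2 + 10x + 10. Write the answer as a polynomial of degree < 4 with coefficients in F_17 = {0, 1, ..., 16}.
a(x)^(-1) ≡ 12x^3 + 14x^2 + 15x + 2 (mod f(x))

Since f is irreducible over F_17, F_17[x]/(f) is a field and a(x) ≠ 0 has an inverse. Apply the extended Euclidean algorithm to f(x) and a(x) in F_17[x]: f(x) = (5x + 13)·a(x) + (11x^2 + 6x + 7);  a(x) = (13x + 15)·(11x^2 + 6x + 7) + (16x + 7);  (11x^2 + 6x + 7) = (6x + 2)·(16x + 7) + (10). The last nonzero remainder is the constant 10 = gcd(f, a) in F_17. Back-substituting through the division chain expresses 10 = s(x)·a(x) + t(x)·f(x) with s(x) ≡ x^3 + 4x^2 + 14x + 3 (mod f), so (x^3 + 4x^2 + 14x + 3)·a(x) ≡ 10 (mod f). Multiplying by 10^(-1) ≡ 12 in F_17 gives a(x)^(-1) ≡ 12·(x^3 + 4x^2 + 14x + 3) ≡ 12x^3 + 14x^2 + 15x + 2 (mod f). Check: (7x^3 + 5x^2 + 10x + 10)·(12x^3 + 14x^2 + 15x + 2) = 16x^6 + 5x^5 + 6x^4 + 9x^3 + 11x^2 + 3 ≡ 1 (mod x^4 + 14x^3 + 7x^2 + 16x + 1).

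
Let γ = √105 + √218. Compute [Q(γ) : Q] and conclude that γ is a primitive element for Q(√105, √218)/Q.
[Q(γ) : Q] = 4 (equivalently, Q(γ) = Q(√105, √218))

Obviously Q(γ) ⊆ Q(√105, √218), and [Q(√105, √218):Q] = 4 (since 105, 218 are distinct squarefree integers > 1 with 22890 not a perfect square). To show equality we compute the minimal polynomial of γ. From γ = √105 + √218: γ^2 = 105 + 2√(22890) + 218 = 323 + 2√(22890), so γ^2 - 323 = 2√(22890); squaring, (γ^2 - 323)^2 = 4·22890, i.e. γ^4 - 646γ^2 + 104329 - 91560 = 0, i.e. γ^4 - 646γ^2 + 12769 = 0. So γ is a root of x^4 - 646x^2 + 12769. This polynomial is irreducible over Q: it has no rational root (each ±√105 ± √218 is irrational), and any factorization into two quadratics over Q would force √(22890) ∈ Q (pairing opposite roots) or √105, √218 ∈ Q (other pairings), all impossible. Hence [Q(γ):Q] = 4 = [Q(√105, √218):Q], so Q(γ) = Q(√105, √218).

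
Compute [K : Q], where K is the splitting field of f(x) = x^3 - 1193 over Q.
[K : Q] = 6

The roots of x^3 - 1193 are ∛1193, ω∛1193, ω^2∛1193 where ω = e^(2πi/3) is a primitive cube root of unity, so K = Q(∛1193, ω). Now [Q(∛1193):Q] = 3 (since 1193 is not a perfect cube, x^3 - 1193 is irreducible) and [Q(ω):Q] = 2. Both 2 and 3 divide [K:Q], and [K:Q] ≤ 3·2 = 6, so [K:Q] = 6. (Equivalently: Q(∛1193) ⊂ R but ω ∉ R, so [K : Q(∛1193)] = 2.)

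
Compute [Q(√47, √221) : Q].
[Q(√47, √221) : Q] = 4

[Q(√47):Q] = 2 (min poly x^2 - 47, irreducible since 47 is squarefree > 1). For the top step, suppose √221 ∈ Q(√47), say √221 = c + d√47 with c, d ∈ Q. Squaring: 221 = c^2 + 47d^2 + 2cd√47. Since √47 ∉ Q this forces 2cd = 0. If d = 0 then √221 = c ∈ Q, contradicting 221 squarefree > 1. If c = 0 then 221 = 47d^2, so 47·221 = (47d)^2 is a perfect square in Q — but 47·221 = 10387 is not a perfect square (since 47 and 221 are distinct squarefree integers). Contradiction. Hence √221 ∉ Q(√47), so x^2 - 221 stays irreducible over Q(√47) and [Q(√47, √221) : Q(√47)] = 2. By the tower law, [Q(√47, √221) : Q] = 2 · 2 = 4.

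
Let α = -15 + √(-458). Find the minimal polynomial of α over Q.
m_α(x) = x^2 + 30x + 683

From α + 15 = √(-458), squaring gives (α + 15)^2 = -458, i.e. α^2 + 30α + 225 = -458, so α^2 + 30α + 683 = 0. The discriminant of x^2 + 30x + 683 is (30)^2 - 4·(683) = 900 - 2732 = -1832, and 4·(-458) is not a perfect square in Q since -458 is squarefree and ≠ 1. Hence x^2 + 30x + 683 is irreducible over Q and is the minimal polynomial of α.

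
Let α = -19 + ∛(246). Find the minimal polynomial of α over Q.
m_α(x) = x^3 + 57x^2 + 1083x + 6613

Set β = α + 19 = ∛(246), so β^3 = 246. Then (α + 19)^3 - 246 = 0, i.e. α is a root of g(x) = (x + 19)^3 - 246 = x^3 + 57x^2 + 1083x + 6613. Since g(x) = h(x + 19) where h(x) = x^3 - 246, and h is irreducible over Q (because 246 is not a perfect cube, so h has no rational root, and a monic cubic with no rational root is irreducible), g is also irreducible (irreducibility is preserved under the substitution x → x + 19). Hence m_α(x) = x^3 + 57x^2 + 1083x + 6613.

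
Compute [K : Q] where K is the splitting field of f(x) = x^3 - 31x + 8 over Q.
[K : Q] = 6

By the rational root test, any rational root of the monic integer polynomial f(x) = x^3 - 31x + 8 must be an integer dividing the constant term 8, i.e. one of ±{1, 2, 4, 8}. Evaluating: f(1) = -22, f(-1) = 38, f(2) = -46, f(-2) = 62, f(4) = -52, f(-4) = 68, f(8) = 272, f(-8) = -256; none is 0, so f has no rational root and is therefore irreducible over Q (a cubic with no linear factor over a field is irreducible). For an irreducible cubic, the Galois group is A_3 or S_3 according as the discriminant disc(f) = -4a^3 - 27b^2 = -4·(-31)^3 - 27·(8)^2 = 117436 is or is not a square in Q. Here disc(f) = 117436 is not a perfect square in Q, so the Galois group of f over Q is not contained in A_3 and must be all of S_3. The splitting field has degree |S_3| = 6 over Q, so [K : Q] = 6.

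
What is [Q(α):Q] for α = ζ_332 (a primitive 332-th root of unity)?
[Q(α):Q] = 164

The minimal polynomial of ζ_332 over Q is the 332-th cyclotomic polynomial Φ_332(x), which is irreducible over Q and has degree φ(332) = 164. Hence [Q(α):Q] = φ(332) = 164.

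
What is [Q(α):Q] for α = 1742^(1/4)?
[Q(α):Q] = 4

α is a root of x^4 - 1742. By Eisenstein's criterion at the prime p = 2 (which divides the constant term 1742 but p^2 = 4 does not, since 1742 is squarefree), x^4 - 1742 is irreducible over Q. Hence [Q(α):Q] = 4.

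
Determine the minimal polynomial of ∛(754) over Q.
m_α(x) = x^3 - 754

α satisfies α^3 = 754, so x^3 - 754 annihilates α. By the rational root test, a rational root p/q (in lowest terms) of x^3 - 754 would satisfy p^3 = 754 q^3, forcing q = 1 and p^3 = 754; but 754 is not a perfect cube, contradiction. A monic cubic over Q with no rational root is irreducible (any nontrivial factorization would include a linear factor). Hence x^3 - 754 is the minimal polynomial of α, and in particular [Q(α):Q] = 3.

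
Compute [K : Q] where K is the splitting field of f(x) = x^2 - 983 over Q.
[K : Q] = 2

f(x) = x^2 - 983 factors as (x - √983)(x + √983). The splitting field is K = Q(√983). Since 983 is squarefree and > 1, it is not a perfect square, so x^2 - 983 is irreducible over Q and [Q(√983) : Q] = 2. Hence [K : Q] = 2.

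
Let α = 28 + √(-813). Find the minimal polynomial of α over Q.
m_α(x) = x^2 - 56x + 1597

From α - 28 = √(-813), squaring gives (α - 28)^2 = -813, i.e. α^2 - 56α + 784 = -813, so α^2 - 56α + 1597 = 0. The discriminant of x^2 - 56x + 1597 is (-56)^2 - 4·(1597) = 3136 - 6388 = -3252, and 4·(-813) is not a perfect square in Q since -813 is squarefree and ≠ 1. Hence x^2 - 56x + 1597 is irreducible over Q and is the minimal polynomial of α.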